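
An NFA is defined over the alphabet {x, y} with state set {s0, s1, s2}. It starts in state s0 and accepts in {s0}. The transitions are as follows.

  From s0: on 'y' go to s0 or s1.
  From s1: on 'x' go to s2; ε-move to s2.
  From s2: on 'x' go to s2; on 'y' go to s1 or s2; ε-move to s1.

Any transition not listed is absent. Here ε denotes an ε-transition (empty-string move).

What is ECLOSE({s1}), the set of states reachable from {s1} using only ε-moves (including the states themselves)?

{s1, s2}

Begin with {s1}.
ε-move s1 → s2; add s2.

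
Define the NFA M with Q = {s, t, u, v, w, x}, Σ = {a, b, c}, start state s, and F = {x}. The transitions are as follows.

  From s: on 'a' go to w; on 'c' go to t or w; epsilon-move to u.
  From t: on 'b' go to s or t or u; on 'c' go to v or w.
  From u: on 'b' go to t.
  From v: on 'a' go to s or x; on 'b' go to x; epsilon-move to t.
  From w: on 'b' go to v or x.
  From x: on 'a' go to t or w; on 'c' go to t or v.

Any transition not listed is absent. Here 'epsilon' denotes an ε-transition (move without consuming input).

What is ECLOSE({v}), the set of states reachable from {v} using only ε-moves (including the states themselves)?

Begin with {v}.
ε-move v → t; add t.

{t, v}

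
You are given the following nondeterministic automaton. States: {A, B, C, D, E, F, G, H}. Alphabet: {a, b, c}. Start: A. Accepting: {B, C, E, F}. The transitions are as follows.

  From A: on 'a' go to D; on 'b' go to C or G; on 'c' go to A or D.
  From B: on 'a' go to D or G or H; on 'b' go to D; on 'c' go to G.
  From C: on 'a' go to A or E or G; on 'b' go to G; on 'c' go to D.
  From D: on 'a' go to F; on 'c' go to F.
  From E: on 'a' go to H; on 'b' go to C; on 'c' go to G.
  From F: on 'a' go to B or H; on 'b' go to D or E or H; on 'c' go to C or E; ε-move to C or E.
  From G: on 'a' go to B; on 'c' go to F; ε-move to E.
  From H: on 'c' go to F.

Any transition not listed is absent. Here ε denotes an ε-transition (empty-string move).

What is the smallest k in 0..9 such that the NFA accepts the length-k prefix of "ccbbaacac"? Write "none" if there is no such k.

2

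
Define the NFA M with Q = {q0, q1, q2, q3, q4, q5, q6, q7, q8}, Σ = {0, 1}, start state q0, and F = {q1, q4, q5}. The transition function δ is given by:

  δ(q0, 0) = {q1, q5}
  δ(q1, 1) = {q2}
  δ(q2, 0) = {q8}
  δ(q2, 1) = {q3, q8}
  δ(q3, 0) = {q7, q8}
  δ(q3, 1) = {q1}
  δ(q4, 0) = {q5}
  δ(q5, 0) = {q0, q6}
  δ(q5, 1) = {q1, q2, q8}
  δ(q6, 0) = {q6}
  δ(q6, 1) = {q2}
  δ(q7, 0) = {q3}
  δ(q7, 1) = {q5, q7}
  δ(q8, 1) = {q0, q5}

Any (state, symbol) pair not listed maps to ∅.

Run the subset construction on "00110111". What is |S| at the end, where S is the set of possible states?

7

Start in {q0}.
Read '0': q0→{q1, q5}; now {q1, q5}.
Read '0': q1→∅, q5→{q0, q6}; now {q0, q6}.
Read '1': q0→∅, q6→{q2}; now {q2}.
Read '1': q2→{q3, q8}; now {q3, q8}.
Read '0': q3→{q7, q8}, q8→∅; now {q7, q8}.
Read '1': q7→{q5, q7}, q8→{q0, q5}; now {q0, q5, q7}.
Read '1': q0→∅, q5→{q1, q2, q8}, q7→{q5, q7}; now {q1, q2, q5, q7, q8}.
Read '1': q1→{q2}, q2→{q3, q8}, q5→{q1, q2, q8}, q7→{q5, q7}, q8→{q0, q5}; now {q0, q1, q2, q3, q5, q7, q8}.
That set has 7 states.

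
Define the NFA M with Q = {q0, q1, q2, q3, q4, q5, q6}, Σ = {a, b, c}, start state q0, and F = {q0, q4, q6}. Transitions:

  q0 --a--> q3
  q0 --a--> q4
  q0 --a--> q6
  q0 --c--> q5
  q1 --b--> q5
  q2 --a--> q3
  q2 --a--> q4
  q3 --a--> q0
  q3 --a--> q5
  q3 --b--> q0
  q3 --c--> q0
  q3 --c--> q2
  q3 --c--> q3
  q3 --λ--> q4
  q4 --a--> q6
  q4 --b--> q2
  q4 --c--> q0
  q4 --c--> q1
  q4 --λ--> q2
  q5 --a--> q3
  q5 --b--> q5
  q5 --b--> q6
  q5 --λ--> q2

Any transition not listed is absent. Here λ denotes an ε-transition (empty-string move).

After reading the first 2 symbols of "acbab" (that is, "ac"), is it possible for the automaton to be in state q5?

No

Start in {q0}.
Read 'a': q0→{q3, q4, q6}; union {q3, q4, q6}; ε-closure = {q2, q3, q4, q6}.
Read 'c': q2→∅, q3→{q0, q2, q3}, q4→{q0, q1}, q6→∅; union {q0, q1, q2, q3}; ε-closure = {q0, q1, q2, q3, q4}.
State q5 is not in {q0, q1, q2, q3, q4}.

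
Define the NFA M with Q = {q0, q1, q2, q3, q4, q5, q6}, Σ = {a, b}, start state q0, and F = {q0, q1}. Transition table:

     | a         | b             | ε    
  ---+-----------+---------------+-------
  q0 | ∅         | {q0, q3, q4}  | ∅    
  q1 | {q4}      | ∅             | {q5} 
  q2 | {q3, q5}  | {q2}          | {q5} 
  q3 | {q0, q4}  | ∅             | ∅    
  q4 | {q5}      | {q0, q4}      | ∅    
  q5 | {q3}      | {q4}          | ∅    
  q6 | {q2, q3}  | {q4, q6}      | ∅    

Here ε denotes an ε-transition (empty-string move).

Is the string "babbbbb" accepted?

Start in {q0}.
Read 'b': q0→{q0, q3, q4}; now {q0, q3, q4}.
Read 'a': q0→∅, q3→{q0, q4}, q4→{q5}; now {q0, q4, q5}.
Read 'b': q0→{q0, q3, q4}, q4→{q0, q4}, q5→{q4}; now {q0, q3, q4}.
Read 'b': q0→{q0, q3, q4}, q3→∅, q4→{q0, q4}; now {q0, q3, q4}.
Read 'b': q0→{q0, q3, q4}, q3→∅, q4→{q0, q4}; now {q0, q3, q4}.
Read 'b': q0→{q0, q3, q4}, q3→∅, q4→{q0, q4}; now {q0, q3, q4}.
Read 'b': q0→{q0, q3, q4}, q3→∅, q4→{q0, q4}; now {q0, q3, q4}.
The final set {q0, q3, q4} contains the accepting state q0.

Yes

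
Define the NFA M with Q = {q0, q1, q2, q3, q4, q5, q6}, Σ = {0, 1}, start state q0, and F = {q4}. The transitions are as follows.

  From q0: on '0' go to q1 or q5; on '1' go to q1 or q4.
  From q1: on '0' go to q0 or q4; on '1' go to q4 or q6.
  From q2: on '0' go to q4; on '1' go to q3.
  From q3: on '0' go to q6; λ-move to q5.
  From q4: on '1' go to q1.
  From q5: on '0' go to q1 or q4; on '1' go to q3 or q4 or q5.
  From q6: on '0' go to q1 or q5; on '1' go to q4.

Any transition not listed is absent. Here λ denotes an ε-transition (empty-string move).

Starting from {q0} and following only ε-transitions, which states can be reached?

{q0}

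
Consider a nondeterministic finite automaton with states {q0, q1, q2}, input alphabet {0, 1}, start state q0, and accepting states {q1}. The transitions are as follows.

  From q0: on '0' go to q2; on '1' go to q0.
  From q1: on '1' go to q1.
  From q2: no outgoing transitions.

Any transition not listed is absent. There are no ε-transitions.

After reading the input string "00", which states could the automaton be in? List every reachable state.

Start in {q0}.
Read '0': {q0} → {q2}.
Read '0': {q2} → ∅.

∅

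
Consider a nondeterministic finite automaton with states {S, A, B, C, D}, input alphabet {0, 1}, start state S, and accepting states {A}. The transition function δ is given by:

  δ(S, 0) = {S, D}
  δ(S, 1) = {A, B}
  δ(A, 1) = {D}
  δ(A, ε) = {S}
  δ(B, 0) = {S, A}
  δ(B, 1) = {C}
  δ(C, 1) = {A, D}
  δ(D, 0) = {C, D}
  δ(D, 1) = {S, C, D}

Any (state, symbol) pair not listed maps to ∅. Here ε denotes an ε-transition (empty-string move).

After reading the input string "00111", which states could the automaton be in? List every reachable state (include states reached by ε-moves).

{S, A, B, C, D}

Start in {S}.
Read '0': S→{S, D}; now {S, D}.
Read '0': S→{S, D}, D→{C, D}; now {S, C, D}.
Read '1': S→{A, B}, C→{A, D}, D→{S, C, D}; now {S, A, B, C, D}.
Read '1': S→{A, B}, A→{D}, B→{C}, C→{A, D}, D→{S, C, D}; now {S, A, B, C, D}.
Read '1': S→{A, B}, A→{D}, B→{C}, C→{A, D}, D→{S, C, D}; now {S, A, B, C, D}.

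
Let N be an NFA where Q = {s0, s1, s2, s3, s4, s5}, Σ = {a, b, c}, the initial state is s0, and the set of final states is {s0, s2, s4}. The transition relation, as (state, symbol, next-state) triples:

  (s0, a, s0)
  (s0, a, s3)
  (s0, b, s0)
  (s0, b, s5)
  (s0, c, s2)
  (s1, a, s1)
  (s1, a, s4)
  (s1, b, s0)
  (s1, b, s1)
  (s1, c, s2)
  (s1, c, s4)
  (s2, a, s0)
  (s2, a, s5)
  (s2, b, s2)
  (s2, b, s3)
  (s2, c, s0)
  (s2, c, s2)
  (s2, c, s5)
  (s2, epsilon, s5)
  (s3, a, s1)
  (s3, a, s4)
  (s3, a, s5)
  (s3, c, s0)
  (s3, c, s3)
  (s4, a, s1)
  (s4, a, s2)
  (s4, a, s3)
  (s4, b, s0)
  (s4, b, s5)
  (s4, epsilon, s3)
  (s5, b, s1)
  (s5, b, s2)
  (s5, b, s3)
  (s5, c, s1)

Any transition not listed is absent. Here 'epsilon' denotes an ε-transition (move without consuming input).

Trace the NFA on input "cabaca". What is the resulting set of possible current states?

Start in {s0}.
Read 'c': {s0} → {s2, s5}.
Read 'a': {s2, s5} → {s0, s5}.
Read 'b': {s0, s5} → {s0, s1, s2, s3, s5}.
Read 'a': {s0, s1, s2, s3, s5} → {s0, s1, s3, s4, s5}.
Read 'c': {s0, s1, s3, s4, s5} → {s0, s1, s2, s3, s4, s5}.
Read 'a': {s0, s1, s2, s3, s4, s5} → {s0, s1, s2, s3, s4, s5}.

{s0, s1, s2, s3, s4, s5}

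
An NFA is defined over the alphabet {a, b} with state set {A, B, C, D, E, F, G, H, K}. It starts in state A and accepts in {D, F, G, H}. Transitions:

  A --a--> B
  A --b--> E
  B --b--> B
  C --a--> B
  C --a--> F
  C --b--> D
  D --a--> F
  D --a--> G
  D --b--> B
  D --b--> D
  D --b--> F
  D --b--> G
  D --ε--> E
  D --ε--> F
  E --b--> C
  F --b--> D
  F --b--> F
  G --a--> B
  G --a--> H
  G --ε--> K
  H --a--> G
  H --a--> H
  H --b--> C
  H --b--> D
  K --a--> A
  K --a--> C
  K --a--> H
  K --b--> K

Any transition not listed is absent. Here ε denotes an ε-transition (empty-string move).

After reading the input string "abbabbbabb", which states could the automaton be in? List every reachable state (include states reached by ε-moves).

∅

Start in {A}.
Read 'a': A→{B}; now {B}.
Read 'b': B→{B}; now {B}.
Read 'b': B→{B}; now {B}.
Read 'a': B→∅; now ∅.
The set is empty and remains empty for the remaining 6 symbols.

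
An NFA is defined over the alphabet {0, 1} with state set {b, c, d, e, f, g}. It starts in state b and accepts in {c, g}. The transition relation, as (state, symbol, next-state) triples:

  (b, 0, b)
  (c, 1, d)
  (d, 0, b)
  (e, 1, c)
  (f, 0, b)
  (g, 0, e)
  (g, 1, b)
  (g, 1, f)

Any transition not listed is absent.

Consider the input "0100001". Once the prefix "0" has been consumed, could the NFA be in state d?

Start in {b}.
Read '0': b→{b}; now {b}.
State d is not in {b}.

No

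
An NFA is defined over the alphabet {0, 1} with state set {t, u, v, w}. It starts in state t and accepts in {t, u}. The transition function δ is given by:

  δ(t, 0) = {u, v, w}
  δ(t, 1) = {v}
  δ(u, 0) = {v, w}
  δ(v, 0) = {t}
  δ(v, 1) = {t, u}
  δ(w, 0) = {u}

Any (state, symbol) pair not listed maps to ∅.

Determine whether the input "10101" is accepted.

Start in {t}.
Read '1': {t} → {v}.
Read '0': {v} → {t}.
Read '1': {t} → {v}.
Read '0': {v} → {t}.
Read '1': {t} → {v}.
The final set {v} contains no accepting state.

No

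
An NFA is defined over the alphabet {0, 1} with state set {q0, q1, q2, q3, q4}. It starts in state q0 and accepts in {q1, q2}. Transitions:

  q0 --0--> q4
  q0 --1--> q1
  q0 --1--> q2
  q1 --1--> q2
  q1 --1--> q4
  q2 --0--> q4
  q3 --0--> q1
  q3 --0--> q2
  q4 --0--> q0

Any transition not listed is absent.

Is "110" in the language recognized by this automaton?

No

Start in {q0}.
Read '1': q0→{q1, q2}; now {q1, q2}.
Read '1': q1→{q2, q4}, q2→∅; now {q2, q4}.
Read '0': q2→{q4}, q4→{q0}; now {q0, q4}.
The final set {q0, q4} contains no accepting state.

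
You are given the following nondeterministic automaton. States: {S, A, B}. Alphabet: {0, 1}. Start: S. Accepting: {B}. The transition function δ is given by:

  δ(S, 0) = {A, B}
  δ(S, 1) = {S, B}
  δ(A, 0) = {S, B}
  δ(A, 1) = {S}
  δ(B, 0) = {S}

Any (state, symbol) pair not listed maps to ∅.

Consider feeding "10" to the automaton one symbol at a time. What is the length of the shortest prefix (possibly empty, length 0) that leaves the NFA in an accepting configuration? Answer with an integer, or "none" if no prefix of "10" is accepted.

Start in {S}.
Read '1': {S} → {S, B}.
None of the earlier sets intersect F, but {S, B} does.

1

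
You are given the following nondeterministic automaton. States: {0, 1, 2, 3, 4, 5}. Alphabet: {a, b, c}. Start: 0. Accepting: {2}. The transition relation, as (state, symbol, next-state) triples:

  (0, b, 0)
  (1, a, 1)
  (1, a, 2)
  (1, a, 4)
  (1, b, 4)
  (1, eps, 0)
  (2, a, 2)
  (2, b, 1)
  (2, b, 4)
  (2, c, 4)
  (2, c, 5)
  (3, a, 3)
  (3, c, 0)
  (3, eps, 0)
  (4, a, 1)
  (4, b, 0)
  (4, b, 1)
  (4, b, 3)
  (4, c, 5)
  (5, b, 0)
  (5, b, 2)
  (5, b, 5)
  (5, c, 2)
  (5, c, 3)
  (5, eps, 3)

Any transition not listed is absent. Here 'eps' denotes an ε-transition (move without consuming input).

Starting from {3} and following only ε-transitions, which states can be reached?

{0, 3}

Begin with {3}.
ε-move 3 → 0; add 0.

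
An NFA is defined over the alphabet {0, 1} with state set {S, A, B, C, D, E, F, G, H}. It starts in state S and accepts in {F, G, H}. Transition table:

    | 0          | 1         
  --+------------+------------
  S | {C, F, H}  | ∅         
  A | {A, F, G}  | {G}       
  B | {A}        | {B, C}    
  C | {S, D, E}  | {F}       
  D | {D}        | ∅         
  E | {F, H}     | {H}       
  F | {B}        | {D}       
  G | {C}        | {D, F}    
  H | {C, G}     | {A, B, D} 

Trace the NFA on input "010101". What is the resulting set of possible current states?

{B, C, F, G, H}

Start in {S}.
Read '0': {S} → {C, F, H}.
Read '1': {C, F, H} → {A, B, D, F}.
Read '0': {A, B, D, F} → {A, B, D, F, G}.
Read '1': {A, B, D, F, G} → {B, C, D, F, G}.
Read '0': {B, C, D, F, G} → {S, A, B, C, D, E}.
Read '1': {S, A, B, C, D, E} → {B, C, F, G, H}.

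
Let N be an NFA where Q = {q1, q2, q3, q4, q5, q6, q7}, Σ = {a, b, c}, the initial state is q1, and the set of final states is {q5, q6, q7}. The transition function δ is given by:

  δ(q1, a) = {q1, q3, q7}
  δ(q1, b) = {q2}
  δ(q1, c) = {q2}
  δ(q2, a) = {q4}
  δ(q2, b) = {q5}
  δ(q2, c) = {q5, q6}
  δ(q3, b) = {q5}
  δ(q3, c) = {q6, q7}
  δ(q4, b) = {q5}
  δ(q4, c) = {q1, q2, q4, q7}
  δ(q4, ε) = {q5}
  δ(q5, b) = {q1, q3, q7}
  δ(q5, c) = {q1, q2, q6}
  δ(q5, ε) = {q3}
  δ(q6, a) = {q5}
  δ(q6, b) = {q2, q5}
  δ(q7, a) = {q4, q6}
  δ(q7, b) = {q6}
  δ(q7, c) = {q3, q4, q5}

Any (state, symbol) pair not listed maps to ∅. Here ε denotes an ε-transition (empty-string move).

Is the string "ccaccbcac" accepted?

Start in {q1}.
Read 'c': q1→{q2}; now {q2}.
Read 'c': q2→{q5, q6}; union {q5, q6}; ε-closure = {q3, q5, q6}.
Read 'a': q3→∅, q5→∅, q6→{q5}; union {q5}; ε-closure = {q3, q5}.
Read 'c': q3→{q6, q7}, q5→{q1, q2, q6}; now {q1, q2, q6, q7}.
Read 'c': q1→{q2}, q2→{q5, q6}, q6→∅, q7→{q3, q4, q5}; now {q2, q3, q4, q5, q6}.
Read 'b': q2→{q5}, q3→{q5}, q4→{q5}, q5→{q1, q3, q7}, q6→{q2, q5}; now {q1, q2, q3, q5, q7}.
Read 'c': q1→{q2}, q2→{q5, q6}, q3→{q6, q7}, q5→{q1, q2, q6}, q7→{q3, q4, q5}; now {q1, q2, q3, q4, q5, q6, q7}.
Read 'a': q1→{q1, q3, q7}, q2→{q4}, q3→∅, q4→∅, q5→∅, q6→{q5}, q7→{q4, q6}; now {q1, q3, q4, q5, q6, q7}.
Read 'c': q1→{q2}, q3→{q6, q7}, q4→{q1, q2, q4, q7}, q5→{q1, q2, q6}, q6→∅, q7→{q3, q4, q5}; now {q1, q2, q3, q4, q5, q6, q7}.
The final set {q1, q2, q3, q4, q5, q6, q7} contains the accepting states q5, q6, q7.

Yes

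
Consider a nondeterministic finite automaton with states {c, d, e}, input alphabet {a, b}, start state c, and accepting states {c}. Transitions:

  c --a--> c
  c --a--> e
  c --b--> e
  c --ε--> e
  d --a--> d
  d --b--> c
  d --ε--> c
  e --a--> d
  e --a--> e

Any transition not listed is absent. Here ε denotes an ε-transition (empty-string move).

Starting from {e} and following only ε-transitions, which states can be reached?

Begin with {e}.
No ε-moves leave this set, so the closure equals the set itself.

{e}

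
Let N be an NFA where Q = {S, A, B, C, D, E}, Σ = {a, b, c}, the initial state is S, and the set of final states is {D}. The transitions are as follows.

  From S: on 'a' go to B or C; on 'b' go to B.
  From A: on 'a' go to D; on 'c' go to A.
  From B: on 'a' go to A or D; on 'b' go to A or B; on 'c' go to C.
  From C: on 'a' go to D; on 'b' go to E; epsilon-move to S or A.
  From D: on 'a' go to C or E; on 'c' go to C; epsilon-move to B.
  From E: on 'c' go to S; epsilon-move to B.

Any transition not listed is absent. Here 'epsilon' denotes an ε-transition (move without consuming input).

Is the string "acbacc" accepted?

No

Start in {S}.
Read 'a': S→{B, C}; union {B, C}; ε-closure = {S, A, B, C}.
Read 'c': S→∅, A→{A}, B→{C}, C→∅; union {A, C}; ε-closure = {S, A, C}.
Read 'b': S→{B}, A→∅, C→{E}; now {B, E}.
Read 'a': B→{A, D}, E→∅; union {A, D}; ε-closure = {A, B, D}.
Read 'c': A→{A}, B→{C}, D→{C}; union {A, C}; ε-closure = {S, A, C}.
Read 'c': S→∅, A→{A}, C→∅; now {A}.
The final set {A} contains no accepting state.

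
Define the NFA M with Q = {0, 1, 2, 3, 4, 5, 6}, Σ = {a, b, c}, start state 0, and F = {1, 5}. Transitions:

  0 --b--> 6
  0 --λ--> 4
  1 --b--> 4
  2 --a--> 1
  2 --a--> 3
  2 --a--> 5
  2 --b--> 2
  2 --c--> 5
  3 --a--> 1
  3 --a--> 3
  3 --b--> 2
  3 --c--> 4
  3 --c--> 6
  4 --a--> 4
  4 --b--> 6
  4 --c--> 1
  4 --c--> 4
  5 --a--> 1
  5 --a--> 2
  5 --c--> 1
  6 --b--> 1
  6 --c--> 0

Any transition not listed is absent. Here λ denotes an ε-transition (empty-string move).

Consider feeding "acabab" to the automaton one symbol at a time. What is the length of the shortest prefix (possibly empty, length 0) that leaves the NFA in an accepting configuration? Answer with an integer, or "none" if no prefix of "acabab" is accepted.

2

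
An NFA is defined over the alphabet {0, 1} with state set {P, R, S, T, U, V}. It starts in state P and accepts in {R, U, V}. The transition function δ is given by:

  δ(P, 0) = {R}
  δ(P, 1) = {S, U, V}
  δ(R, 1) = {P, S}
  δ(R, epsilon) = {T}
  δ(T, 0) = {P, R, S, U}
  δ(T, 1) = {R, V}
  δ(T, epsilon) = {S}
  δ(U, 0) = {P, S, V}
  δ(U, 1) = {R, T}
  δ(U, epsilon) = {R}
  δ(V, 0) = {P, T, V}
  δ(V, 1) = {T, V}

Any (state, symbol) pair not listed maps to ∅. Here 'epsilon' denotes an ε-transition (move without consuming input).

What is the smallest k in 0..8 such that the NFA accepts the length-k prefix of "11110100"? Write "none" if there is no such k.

Start in {P}.
Read '1': P→{S, U, V}; union {S, U, V}; ε-closure = {R, S, T, U, V}.
None of the earlier sets intersect F, but {R, S, T, U, V} does.

1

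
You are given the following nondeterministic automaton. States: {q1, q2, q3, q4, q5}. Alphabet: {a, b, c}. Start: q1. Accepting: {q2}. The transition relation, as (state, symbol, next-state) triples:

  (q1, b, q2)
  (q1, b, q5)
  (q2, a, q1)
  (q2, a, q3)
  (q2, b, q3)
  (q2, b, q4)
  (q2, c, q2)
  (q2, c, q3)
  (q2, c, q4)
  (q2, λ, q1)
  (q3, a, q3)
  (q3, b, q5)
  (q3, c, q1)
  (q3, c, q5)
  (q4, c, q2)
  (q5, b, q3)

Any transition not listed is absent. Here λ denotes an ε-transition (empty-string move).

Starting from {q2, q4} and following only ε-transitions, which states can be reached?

{q1, q2, q4}

Begin with {q2, q4}.
ε-move q2 → q1; add q1.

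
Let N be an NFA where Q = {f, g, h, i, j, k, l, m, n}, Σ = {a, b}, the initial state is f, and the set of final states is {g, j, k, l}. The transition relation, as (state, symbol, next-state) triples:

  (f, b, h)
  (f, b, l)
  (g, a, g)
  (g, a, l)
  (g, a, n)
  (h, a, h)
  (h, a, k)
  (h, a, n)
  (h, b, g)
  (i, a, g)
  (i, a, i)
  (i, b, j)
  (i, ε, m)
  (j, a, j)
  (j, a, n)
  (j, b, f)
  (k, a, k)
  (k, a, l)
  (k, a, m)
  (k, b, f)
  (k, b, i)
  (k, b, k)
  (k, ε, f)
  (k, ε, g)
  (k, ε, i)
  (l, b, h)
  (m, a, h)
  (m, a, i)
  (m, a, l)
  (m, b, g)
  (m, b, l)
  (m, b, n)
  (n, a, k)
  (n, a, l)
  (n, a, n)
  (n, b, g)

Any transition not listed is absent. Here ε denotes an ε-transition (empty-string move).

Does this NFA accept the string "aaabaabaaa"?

Start in {f}.
Read 'a': {f} → ∅.
The set is empty and remains empty for the remaining 9 symbols.
The final set ∅ contains no accepting state.

No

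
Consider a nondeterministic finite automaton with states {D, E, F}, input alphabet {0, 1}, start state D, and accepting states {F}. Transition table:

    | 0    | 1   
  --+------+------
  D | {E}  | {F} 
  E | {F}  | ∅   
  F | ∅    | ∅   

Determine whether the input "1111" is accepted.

Start in {D}.
Read '1': {D} → {F}.
Read '1': {F} → ∅.
The set is empty and remains empty for the remaining 2 symbols.
The final set ∅ contains no accepting state.

No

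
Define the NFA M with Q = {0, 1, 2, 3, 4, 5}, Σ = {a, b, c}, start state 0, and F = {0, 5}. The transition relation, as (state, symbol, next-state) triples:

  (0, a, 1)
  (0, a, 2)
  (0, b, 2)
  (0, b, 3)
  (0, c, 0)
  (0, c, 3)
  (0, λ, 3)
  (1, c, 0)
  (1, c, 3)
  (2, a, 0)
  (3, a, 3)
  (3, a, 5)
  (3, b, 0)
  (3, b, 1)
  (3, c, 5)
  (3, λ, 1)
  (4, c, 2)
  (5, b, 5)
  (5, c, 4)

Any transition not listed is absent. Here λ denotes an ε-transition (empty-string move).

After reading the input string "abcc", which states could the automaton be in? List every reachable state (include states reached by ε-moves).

{0, 1, 2, 3, 4, 5}

Start: ε-closure({0}) = {0, 1, 3}.
Read 'a': 0→{1, 2}, 1→∅, 3→{3, 5}; now {1, 2, 3, 5}.
Read 'b': 1→∅, 2→∅, 3→{0, 1}, 5→{5}; union {0, 1, 5}; ε-closure = {0, 1, 3, 5}.
Read 'c': 0→{0, 3}, 1→{0, 3}, 3→{5}, 5→{4}; union {0, 3, 4, 5}; ε-closure = {0, 1, 3, 4, 5}.
Read 'c': 0→{0, 3}, 1→{0, 3}, 3→{5}, 4→{2}, 5→{4}; union {0, 2, 3, 4, 5}; ε-closure = {0, 1, 2, 3, 4, 5}.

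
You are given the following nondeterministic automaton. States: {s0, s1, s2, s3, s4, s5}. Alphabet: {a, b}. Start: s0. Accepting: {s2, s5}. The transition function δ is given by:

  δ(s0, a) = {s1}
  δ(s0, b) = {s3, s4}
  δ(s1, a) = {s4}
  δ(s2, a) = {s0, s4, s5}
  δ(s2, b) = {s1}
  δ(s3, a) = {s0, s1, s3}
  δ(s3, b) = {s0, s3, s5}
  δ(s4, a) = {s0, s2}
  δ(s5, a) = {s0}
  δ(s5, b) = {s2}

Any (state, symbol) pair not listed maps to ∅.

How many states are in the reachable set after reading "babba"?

6

Start in {s0}.
Read 'b': {s0} → {s3, s4}.
Read 'a': {s3, s4} → {s0, s1, s2, s3}.
Read 'b': {s0, s1, s2, s3} → {s0, s1, s3, s4, s5}.
Read 'b': {s0, s1, s3, s4, s5} → {s0, s2, s3, s4, s5}.
Read 'a': {s0, s2, s3, s4, s5} → {s0, s1, s2, s3, s4, s5}.
That set has 6 states.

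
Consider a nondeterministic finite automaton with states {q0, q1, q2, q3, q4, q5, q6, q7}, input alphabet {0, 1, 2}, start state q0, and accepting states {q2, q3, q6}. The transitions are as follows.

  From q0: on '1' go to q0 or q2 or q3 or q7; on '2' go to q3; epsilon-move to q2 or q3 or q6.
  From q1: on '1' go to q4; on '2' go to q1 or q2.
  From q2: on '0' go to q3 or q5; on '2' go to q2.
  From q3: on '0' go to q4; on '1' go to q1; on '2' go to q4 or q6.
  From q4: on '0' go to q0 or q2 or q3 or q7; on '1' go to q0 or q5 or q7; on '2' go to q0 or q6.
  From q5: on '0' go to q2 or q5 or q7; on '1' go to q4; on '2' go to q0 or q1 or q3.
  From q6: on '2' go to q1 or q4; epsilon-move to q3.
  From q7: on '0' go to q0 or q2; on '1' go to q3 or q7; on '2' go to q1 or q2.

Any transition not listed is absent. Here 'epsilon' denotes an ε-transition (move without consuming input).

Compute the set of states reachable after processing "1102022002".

{q0, q1, q2, q3, q4, q6}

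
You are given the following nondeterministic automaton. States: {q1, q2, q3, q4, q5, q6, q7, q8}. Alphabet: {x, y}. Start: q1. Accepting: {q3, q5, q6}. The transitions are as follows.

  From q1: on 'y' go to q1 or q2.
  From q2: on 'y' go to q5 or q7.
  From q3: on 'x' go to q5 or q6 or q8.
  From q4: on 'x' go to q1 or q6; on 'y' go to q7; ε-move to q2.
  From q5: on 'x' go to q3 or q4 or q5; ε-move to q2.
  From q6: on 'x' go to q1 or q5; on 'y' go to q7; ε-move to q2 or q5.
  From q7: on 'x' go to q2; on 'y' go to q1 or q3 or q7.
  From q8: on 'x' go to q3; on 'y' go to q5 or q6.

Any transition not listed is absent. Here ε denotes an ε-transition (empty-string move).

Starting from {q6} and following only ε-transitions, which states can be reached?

Begin with {q6}.
ε-move q6 → q2; add q2.
ε-move q6 → q5; add q5.

{q2, q5, q6}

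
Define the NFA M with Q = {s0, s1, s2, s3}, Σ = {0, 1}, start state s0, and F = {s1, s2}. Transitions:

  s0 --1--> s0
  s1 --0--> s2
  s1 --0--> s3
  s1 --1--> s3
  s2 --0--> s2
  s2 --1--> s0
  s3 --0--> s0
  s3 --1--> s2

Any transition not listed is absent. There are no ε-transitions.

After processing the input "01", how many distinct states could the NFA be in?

0

Start in {s0}.
Read '0': s0→∅; now ∅.
The set is empty and remains empty for the remaining 1 symbol.
That set has 0 states.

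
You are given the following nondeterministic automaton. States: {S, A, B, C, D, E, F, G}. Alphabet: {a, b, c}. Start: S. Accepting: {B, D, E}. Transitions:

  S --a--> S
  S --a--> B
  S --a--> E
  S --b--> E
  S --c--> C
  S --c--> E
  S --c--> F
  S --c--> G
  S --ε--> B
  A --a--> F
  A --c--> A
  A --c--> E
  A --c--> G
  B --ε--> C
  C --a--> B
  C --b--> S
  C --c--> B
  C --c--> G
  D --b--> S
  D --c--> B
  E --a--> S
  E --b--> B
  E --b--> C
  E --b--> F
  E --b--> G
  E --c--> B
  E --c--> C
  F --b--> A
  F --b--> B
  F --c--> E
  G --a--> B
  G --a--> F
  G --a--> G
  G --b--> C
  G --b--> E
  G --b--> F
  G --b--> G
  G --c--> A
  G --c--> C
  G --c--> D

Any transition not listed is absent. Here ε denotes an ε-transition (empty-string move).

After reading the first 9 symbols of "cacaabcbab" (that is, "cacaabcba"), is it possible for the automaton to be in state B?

Yes

Start: ε-closure({S}) = {S, B, C}.
Read 'c': S→{C, E, F, G}, B→∅, C→{B, G}; now {B, C, E, F, G}.
Read 'a': B→∅, C→{B}, E→{S}, F→∅, G→{B, F, G}; union {S, B, F, G}; ε-closure = {S, B, C, F, G}.
Read 'c': S→{C, E, F, G}, B→∅, C→{B, G}, F→{E}, G→{A, C, D}; now {A, B, C, D, E, F, G}.
Read 'a': A→{F}, B→∅, C→{B}, D→∅, E→{S}, F→∅, G→{B, F, G}; union {S, B, F, G}; ε-closure = {S, B, C, F, G}.
Read 'a': S→{S, B, E}, B→∅, C→{B}, F→∅, G→{B, F, G}; union {S, B, E, F, G}; ε-closure = {S, B, C, E, F, G}.
Read 'b': S→{E}, B→∅, C→{S}, E→{B, C, F, G}, F→{A, B}, G→{C, E, F, G}; now {S, A, B, C, E, F, G}.
Read 'c': S→{C, E, F, G}, A→{A, E, G}, B→∅, C→{B, G}, E→{B, C}, F→{E}, G→{A, C, D}; now {A, B, C, D, E, F, G}.
Read 'b': A→∅, B→∅, C→{S}, D→{S}, E→{B, C, F, G}, F→{A, B}, G→{C, E, F, G}; now {S, A, B, C, E, F, G}.
Read 'a': S→{S, B, E}, A→{F}, B→∅, C→{B}, E→{S}, F→∅, G→{B, F, G}; union {S, B, E, F, G}; ε-closure = {S, B, C, E, F, G}.
State B is in {S, B, C, E, F, G}.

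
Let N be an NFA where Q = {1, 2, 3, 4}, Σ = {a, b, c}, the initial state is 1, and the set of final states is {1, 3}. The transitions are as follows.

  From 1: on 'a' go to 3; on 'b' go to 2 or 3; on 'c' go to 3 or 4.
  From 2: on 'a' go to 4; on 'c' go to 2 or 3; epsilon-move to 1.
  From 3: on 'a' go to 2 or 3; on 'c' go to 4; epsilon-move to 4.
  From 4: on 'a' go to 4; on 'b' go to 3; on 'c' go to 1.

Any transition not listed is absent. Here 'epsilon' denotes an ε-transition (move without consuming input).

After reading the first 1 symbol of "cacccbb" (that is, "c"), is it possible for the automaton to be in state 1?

No

Start in {1}.
Read 'c': 1→{3, 4}; now {3, 4}.
State 1 is not in {3, 4}.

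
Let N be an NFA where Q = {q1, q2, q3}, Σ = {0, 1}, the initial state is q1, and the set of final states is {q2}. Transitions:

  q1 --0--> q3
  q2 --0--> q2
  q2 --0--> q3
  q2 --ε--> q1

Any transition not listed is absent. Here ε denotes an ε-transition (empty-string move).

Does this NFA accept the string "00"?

No

Start in {q1}.
Read '0': {q1} → {q3}.
Read '0': {q3} → ∅.
The final set ∅ contains no accepting state.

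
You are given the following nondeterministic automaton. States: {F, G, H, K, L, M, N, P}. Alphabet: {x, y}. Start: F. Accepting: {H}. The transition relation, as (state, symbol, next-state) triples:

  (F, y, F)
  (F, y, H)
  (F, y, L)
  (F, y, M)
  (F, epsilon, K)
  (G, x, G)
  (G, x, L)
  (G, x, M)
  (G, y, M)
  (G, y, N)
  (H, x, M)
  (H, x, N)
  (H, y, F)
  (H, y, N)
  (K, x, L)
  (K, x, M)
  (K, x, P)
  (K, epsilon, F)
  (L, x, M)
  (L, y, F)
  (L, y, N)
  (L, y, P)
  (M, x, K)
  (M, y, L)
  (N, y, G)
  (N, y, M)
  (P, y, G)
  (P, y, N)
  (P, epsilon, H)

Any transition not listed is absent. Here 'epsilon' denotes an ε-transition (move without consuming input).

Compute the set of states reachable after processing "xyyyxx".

{F, G, H, K, L, M, N, P}

Start: ε-closure({F}) = {F, K}.
Read 'x': F→∅, K→{L, M, P}; union {L, M, P}; ε-closure = {H, L, M, P}.
Read 'y': H→{F, N}, L→{F, N, P}, M→{L}, P→{G, N}; union {F, G, L, N, P}; ε-closure = {F, G, H, K, L, N, P}.
Read 'y': F→{F, H, L, M}, G→{M, N}, H→{F, N}, K→∅, L→{F, N, P}, N→{G, M}, P→{G, N}; union {F, G, H, L, M, N, P}; ε-closure = {F, G, H, K, L, M, N, P}.
Read 'y': F→{F, H, L, M}, G→{M, N}, H→{F, N}, K→∅, L→{F, N, P}, M→{L}, N→{G, M}, P→{G, N}; union {F, G, H, L, M, N, P}; ε-closure = {F, G, H, K, L, M, N, P}.
Read 'x': F→∅, G→{G, L, M}, H→{M, N}, K→{L, M, P}, L→{M}, M→{K}, N→∅, P→∅; union {G, K, L, M, N, P}; ε-closure = {F, G, H, K, L, M, N, P}.
Read 'x': F→∅, G→{G, L, M}, H→{M, N}, K→{L, M, P}, L→{M}, M→{K}, N→∅, P→∅; union {G, K, L, M, N, P}; ε-closure = {F, G, H, K, L, M, N, P}.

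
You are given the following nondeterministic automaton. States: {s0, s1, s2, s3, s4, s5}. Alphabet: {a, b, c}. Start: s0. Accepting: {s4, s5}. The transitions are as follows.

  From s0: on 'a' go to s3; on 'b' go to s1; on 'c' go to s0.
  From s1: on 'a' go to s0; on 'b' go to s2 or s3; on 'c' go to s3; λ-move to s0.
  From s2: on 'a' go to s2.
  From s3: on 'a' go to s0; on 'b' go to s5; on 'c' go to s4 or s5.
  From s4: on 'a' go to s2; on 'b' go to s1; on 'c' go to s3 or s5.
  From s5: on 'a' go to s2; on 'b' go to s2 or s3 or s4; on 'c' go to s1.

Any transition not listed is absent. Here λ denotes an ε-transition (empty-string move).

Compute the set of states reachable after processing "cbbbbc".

Start in {s0}.
Read 'c': {s0} → {s0}.
Read 'b': {s0} → {s0, s1}.
Read 'b': {s0, s1} → {s0, s1, s2, s3}.
Read 'b': {s0, s1, s2, s3} → {s0, s1, s2, s3, s5}.
Read 'b': {s0, s1, s2, s3, s5} → {s0, s1, s2, s3, s4, s5}.
Read 'c': {s0, s1, s2, s3, s4, s5} → {s0, s1, s3, s4, s5}.

{s0, s1, s3, s4, s5}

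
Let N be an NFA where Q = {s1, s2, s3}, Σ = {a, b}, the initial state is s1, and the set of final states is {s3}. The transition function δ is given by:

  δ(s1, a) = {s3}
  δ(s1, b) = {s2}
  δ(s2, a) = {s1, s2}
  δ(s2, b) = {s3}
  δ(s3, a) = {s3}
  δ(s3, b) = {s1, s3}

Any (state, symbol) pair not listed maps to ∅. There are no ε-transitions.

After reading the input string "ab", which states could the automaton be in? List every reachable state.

{s1, s3}

Start in {s1}.
Read 'a': s1→{s3}; now {s3}.
Read 'b': s3→{s1, s3}; now {s1, s3}.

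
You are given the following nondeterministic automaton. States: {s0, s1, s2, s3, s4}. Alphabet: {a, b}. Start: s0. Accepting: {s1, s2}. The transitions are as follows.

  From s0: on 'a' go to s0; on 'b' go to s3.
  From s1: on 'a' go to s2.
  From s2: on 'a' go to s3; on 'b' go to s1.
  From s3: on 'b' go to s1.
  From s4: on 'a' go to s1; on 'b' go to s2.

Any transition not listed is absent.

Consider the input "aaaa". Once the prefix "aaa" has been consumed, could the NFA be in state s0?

Start in {s0}.
Read 'a': s0→{s0}; now {s0}.
Read 'a': s0→{s0}; now {s0}.
Read 'a': s0→{s0}; now {s0}.
State s0 is in {s0}.

Yes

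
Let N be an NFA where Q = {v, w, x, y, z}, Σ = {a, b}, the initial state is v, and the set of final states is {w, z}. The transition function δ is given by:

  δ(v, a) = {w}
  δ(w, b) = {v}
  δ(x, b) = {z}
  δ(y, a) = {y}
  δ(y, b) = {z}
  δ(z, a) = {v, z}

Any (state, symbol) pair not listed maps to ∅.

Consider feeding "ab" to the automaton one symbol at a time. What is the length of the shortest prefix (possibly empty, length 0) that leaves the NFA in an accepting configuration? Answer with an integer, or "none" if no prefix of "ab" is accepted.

Start in {v}.
Read 'a': {v} → {w}.
None of the earlier sets intersect F, but {w} does.

1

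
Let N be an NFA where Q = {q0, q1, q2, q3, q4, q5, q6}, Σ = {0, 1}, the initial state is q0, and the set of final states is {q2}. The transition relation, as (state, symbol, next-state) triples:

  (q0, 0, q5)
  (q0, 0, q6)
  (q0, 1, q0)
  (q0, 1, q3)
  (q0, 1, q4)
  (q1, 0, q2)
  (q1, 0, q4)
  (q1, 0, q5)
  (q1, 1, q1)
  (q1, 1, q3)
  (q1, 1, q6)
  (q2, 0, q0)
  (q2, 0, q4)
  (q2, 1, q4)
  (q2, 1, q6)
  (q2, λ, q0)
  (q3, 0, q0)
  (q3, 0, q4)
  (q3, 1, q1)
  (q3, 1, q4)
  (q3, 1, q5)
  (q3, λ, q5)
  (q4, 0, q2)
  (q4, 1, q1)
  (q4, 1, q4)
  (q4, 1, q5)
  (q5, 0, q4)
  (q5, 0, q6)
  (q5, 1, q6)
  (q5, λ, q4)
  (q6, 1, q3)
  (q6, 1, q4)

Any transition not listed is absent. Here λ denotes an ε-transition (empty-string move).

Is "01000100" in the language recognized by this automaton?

Start in {q0}.
Read '0': {q0} → {q4, q5, q6}.
Read '1': {q4, q5, q6} → {q1, q3, q4, q5, q6}.
Read '0': {q1, q3, q4, q5, q6} → {q0, q2, q4, q5, q6}.
Read '0': {q0, q2, q4, q5, q6} → {q0, q2, q4, q5, q6}.
Read '0': {q0, q2, q4, q5, q6} → {q0, q2, q4, q5, q6}.
Read '1': {q0, q2, q4, q5, q6} → {q0, q1, q3, q4, q5, q6}.
Read '0': {q0, q1, q3, q4, q5, q6} → {q0, q2, q4, q5, q6}.
Read '0': {q0, q2, q4, q5, q6} → {q0, q2, q4, q5, q6}.
The final set {q0, q2, q4, q5, q6} contains the accepting state q2.

Yes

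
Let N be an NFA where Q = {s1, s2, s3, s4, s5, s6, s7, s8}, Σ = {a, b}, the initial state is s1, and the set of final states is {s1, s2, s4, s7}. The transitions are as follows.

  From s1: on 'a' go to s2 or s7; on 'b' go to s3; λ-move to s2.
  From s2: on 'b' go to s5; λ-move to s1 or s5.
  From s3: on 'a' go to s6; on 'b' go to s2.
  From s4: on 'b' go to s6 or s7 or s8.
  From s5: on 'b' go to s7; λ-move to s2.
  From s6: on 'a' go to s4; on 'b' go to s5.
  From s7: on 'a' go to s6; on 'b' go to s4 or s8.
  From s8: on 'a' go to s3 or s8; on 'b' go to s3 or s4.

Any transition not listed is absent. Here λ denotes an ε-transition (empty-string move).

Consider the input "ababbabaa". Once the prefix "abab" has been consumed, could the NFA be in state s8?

Yes

Start: ε-closure({s1}) = {s1, s2, s5}.
Read 'a': s1→{s2, s7}, s2→∅, s5→∅; union {s2, s7}; ε-closure = {s1, s2, s5, s7}.
Read 'b': s1→{s3}, s2→{s5}, s5→{s7}, s7→{s4, s8}; union {s3, s4, s5, s7, s8}; ε-closure = {s1, s2, s3, s4, s5, s7, s8}.
Read 'a': s1→{s2, s7}, s2→∅, s3→{s6}, s4→∅, s5→∅, s7→{s6}, s8→{s3, s8}; union {s2, s3, s6, s7, s8}; ε-closure = {s1, s2, s3, s5, s6, s7, s8}.
Read 'b': s1→{s3}, s2→{s5}, s3→{s2}, s5→{s7}, s6→{s5}, s7→{s4, s8}, s8→{s3, s4}; union {s2, s3, s4, s5, s7, s8}; ε-closure = {s1, s2, s3, s4, s5, s7, s8}.
State s8 is in {s1, s2, s3, s4, s5, s7, s8}.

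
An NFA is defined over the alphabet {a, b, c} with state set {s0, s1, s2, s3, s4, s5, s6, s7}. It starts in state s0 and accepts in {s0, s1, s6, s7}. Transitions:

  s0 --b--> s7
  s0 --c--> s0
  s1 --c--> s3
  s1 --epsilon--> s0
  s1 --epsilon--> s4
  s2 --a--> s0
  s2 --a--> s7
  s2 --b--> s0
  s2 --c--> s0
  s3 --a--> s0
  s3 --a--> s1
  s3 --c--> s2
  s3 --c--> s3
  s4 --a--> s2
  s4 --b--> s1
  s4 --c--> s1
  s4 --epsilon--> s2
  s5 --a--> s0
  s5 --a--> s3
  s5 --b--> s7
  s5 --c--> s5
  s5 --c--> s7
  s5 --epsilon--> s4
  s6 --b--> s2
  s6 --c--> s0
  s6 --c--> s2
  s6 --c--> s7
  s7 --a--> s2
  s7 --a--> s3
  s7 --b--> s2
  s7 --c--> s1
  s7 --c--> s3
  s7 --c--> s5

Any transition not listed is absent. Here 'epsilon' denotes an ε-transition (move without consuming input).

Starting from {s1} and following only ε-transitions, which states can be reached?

Begin with {s1}.
ε-move s1 → s0; add s0.
ε-move s1 → s4; add s4.
ε-move s4 → s2; add s2.

{s0, s1, s2, s4}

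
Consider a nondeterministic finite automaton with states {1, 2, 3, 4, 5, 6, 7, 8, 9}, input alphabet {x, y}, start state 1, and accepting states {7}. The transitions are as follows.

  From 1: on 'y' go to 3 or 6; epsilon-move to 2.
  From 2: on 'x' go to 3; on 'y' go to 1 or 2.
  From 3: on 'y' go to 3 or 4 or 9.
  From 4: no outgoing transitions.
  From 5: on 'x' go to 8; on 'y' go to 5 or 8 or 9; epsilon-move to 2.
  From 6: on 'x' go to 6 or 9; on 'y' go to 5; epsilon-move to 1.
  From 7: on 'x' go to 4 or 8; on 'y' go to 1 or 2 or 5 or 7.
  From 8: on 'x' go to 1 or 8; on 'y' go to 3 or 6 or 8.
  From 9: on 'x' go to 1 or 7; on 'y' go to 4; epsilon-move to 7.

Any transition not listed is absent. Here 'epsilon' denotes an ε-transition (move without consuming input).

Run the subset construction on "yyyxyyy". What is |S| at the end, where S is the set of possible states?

Start: ε-closure({1}) = {1, 2}.
Read 'y': {1, 2} → {1, 2, 3, 6}.
Read 'y': {1, 2, 3, 6} → {1, 2, 3, 4, 5, 6, 7, 9}.
Read 'y': {1, 2, 3, 4, 5, 6, 7, 9} → {1, 2, 3, 4, 5, 6, 7, 8, 9}.
Read 'x': {1, 2, 3, 4, 5, 6, 7, 8, 9} → {1, 2, 3, 4, 6, 7, 8, 9}.
Read 'y': {1, 2, 3, 4, 6, 7, 8, 9} → {1, 2, 3, 4, 5, 6, 7, 8, 9}.
Read 'y': {1, 2, 3, 4, 5, 6, 7, 8, 9} → {1, 2, 3, 4, 5, 6, 7, 8, 9}.
Read 'y': {1, 2, 3, 4, 5, 6, 7, 8, 9} → {1, 2, 3, 4, 5, 6, 7, 8, 9}.
That set has 9 states.

9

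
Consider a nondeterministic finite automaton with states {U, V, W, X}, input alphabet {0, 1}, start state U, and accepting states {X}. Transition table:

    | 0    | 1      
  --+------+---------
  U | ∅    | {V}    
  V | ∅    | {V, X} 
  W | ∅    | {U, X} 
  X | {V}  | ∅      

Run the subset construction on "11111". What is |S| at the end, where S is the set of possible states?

2

Start in {U}.
Read '1': {U} → {V}.
Read '1': {V} → {V, X}.
Read '1': {V, X} → {V, X}.
Read '1': {V, X} → {V, X}.
Read '1': {V, X} → {V, X}.
That set has 2 states.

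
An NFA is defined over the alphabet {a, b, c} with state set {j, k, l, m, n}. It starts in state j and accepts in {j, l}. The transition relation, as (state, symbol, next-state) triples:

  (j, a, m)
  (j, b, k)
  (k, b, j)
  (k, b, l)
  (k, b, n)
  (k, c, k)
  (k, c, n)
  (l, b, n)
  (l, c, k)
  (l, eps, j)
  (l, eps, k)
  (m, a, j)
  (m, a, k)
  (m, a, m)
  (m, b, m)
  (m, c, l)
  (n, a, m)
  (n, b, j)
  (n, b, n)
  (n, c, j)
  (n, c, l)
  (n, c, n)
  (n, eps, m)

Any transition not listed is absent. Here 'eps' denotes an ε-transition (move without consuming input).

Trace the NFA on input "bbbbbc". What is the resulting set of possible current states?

{j, k, l, m, n}

Start in {j}.
Read 'b': {j} → {k}.
Read 'b': {k} → {j, k, l, m, n}.
Read 'b': {j, k, l, m, n} → {j, k, l, m, n}.
Read 'b': {j, k, l, m, n} → {j, k, l, m, n}.
Read 'b': {j, k, l, m, n} → {j, k, l, m, n}.
Read 'c': {j, k, l, m, n} → {j, k, l, m, n}.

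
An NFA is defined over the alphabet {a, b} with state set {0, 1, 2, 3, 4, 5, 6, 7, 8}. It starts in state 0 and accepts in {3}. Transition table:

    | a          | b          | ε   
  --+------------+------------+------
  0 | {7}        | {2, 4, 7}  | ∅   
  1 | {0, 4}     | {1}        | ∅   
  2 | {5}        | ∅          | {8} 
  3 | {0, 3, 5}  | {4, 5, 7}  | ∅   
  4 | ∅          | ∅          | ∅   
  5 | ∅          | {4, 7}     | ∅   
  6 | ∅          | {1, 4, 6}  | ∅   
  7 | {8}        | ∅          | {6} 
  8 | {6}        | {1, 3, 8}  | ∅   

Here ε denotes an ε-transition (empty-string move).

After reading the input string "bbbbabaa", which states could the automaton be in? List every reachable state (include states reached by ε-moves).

Start in {0}.
Read 'b': 0→{2, 4, 7}; union {2, 4, 7}; ε-closure = {2, 4, 6, 7, 8}.
Read 'b': 2→∅, 4→∅, 6→{1, 4, 6}, 7→∅, 8→{1, 3, 8}; now {1, 3, 4, 6, 8}.
Read 'b': 1→{1}, 3→{4, 5, 7}, 4→∅, 6→{1, 4, 6}, 8→{1, 3, 8}; now {1, 3, 4, 5, 6, 7, 8}.
Read 'b': 1→{1}, 3→{4, 5, 7}, 4→∅, 5→{4, 7}, 6→{1, 4, 6}, 7→∅, 8→{1, 3, 8}; now {1, 3, 4, 5, 6, 7, 8}.
Read 'a': 1→{0, 4}, 3→{0, 3, 5}, 4→∅, 5→∅, 6→∅, 7→{8}, 8→{6}; now {0, 3, 4, 5, 6, 8}.
Read 'b': 0→{2, 4, 7}, 3→{4, 5, 7}, 4→∅, 5→{4, 7}, 6→{1, 4, 6}, 8→{1, 3, 8}; now {1, 2, 3, 4, 5, 6, 7, 8}.
Read 'a': 1→{0, 4}, 2→{5}, 3→{0, 3, 5}, 4→∅, 5→∅, 6→∅, 7→{8}, 8→{6}; now {0, 3, 4, 5, 6, 8}.
Read 'a': 0→{7}, 3→{0, 3, 5}, 4→∅, 5→∅, 6→∅, 8→{6}; now {0, 3, 5, 6, 7}.

{0, 3, 5, 6, 7}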